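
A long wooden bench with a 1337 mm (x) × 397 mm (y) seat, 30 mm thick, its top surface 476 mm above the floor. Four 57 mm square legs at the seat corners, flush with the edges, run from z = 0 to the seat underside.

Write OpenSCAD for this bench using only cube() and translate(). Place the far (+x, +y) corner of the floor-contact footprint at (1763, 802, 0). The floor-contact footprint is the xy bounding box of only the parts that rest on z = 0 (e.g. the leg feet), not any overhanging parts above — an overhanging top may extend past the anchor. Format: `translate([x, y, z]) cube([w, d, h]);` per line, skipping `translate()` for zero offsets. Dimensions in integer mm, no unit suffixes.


translate([426, 405, 446]) cube([1337, 397, 30]);
translate([426, 405, 0]) cube([57, 57, 446]);
translate([426, 745, 0]) cube([57, 57, 446]);
translate([1706, 405, 0]) cube([57, 57, 446]);
translate([1706, 745, 0]) cube([57, 57, 446]);


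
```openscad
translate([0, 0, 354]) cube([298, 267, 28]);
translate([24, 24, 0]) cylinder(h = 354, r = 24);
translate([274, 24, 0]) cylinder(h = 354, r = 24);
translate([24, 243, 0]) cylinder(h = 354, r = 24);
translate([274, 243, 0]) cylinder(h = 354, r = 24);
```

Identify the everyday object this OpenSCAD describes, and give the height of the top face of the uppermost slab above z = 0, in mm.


A stool. The seat height is 382 mm.

A 298×267×28 slab at z = 354 on four corner cylinders — a stool. The seat top is 354 + 28 = 382 mm.


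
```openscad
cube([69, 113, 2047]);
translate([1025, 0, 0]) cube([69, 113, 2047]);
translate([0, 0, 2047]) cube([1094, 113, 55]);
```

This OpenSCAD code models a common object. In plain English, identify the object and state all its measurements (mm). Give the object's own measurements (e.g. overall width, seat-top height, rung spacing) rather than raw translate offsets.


A door frame. The clear opening is 956 mm wide and 2047 mm high. Two 69 mm wide jambs, 113 mm deep, stand either side of the opening from the floor to the top of the opening. A 55 mm thick head sits across the top of both jambs, spanning the full outside width of the frame.


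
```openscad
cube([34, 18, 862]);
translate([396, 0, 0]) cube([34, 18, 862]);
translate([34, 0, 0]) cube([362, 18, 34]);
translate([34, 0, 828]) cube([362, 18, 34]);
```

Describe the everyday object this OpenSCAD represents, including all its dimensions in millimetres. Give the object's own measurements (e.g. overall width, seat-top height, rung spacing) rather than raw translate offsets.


A rectangular picture frame lying in the x–z plane (depth along y). The opening is 362 mm wide (x) by 794 mm tall (z), surrounded by a border 34 mm wide on all four sides. The frame is 18 mm deep and is made of two full-height vertical stiles with two horizontal rails fitted between them.


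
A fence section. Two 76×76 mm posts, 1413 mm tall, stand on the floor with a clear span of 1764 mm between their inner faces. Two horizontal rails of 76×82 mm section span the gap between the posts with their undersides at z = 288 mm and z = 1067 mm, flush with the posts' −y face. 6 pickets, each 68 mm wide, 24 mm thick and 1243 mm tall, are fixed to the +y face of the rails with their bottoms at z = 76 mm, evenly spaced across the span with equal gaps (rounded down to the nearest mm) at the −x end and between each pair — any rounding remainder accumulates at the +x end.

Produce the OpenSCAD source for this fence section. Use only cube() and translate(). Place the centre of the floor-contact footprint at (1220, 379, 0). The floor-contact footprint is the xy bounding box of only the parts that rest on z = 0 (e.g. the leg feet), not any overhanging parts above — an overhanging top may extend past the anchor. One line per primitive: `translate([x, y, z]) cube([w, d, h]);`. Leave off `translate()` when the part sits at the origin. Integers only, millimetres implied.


translate([262, 341, 0]) cube([76, 76, 1413]);
translate([2102, 341, 0]) cube([76, 76, 1413]);
translate([338, 341, 288]) cube([1764, 76, 82]);
translate([338, 341, 1067]) cube([1764, 76, 82]);
translate([531, 417, 76]) cube([68, 24, 1243]);
translate([792, 417, 76]) cube([68, 24, 1243]);
translate([1053, 417, 76]) cube([68, 24, 1243]);
translate([1314, 417, 76]) cube([68, 24, 1243]);
translate([1575, 417, 76]) cube([68, 24, 1243]);
translate([1836, 417, 76]) cube([68, 24, 1243]);


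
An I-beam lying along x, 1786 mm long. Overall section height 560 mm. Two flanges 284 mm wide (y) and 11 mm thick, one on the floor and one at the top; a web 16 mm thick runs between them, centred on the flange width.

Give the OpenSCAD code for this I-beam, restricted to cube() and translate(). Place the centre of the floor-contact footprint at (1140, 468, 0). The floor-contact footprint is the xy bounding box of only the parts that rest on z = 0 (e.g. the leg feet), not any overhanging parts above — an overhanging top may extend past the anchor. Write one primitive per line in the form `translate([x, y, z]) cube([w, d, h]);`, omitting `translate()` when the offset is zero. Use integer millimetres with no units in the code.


translate([247, 326, 0]) cube([1786, 284, 11]);
translate([247, 460, 11]) cube([1786, 16, 538]);
translate([247, 326, 549]) cube([1786, 284, 11]);


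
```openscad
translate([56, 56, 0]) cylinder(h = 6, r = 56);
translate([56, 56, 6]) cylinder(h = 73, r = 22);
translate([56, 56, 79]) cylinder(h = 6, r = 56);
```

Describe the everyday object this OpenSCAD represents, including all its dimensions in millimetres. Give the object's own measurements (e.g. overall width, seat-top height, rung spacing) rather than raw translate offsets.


A spool: two coaxial disc flanges of radius 56 mm and thickness 6 mm, joined by a core cylinder of radius 22 mm and height 73 mm. The lower flange rests on z = 0 and the three cylinders share a vertical axis.


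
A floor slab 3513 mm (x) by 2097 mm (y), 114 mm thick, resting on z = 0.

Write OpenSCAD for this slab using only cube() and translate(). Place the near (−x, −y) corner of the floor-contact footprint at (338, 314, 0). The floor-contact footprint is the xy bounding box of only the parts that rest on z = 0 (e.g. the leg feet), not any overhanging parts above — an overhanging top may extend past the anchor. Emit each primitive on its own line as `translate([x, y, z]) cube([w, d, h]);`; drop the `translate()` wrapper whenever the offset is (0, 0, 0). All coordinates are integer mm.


translate([338, 314, 0]) cube([3513, 2097, 114]);


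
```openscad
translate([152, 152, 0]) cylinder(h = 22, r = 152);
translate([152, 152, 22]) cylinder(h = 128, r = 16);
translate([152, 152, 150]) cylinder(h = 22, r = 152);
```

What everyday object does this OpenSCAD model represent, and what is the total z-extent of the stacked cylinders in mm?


A spool. The overall height is 172 mm.

Three coaxial cylinders, large–small–large — a spool. Two 22 mm flanges and a 128 mm core give 22 + 128 + 22 = 172 mm.


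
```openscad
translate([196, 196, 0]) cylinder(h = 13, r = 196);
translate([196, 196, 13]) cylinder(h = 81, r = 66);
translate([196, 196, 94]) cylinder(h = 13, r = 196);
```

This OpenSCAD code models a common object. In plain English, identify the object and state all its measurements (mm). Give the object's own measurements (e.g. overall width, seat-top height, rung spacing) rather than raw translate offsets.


A spool: two coaxial disc flanges of radius 196 mm and thickness 13 mm, joined by a core cylinder of radius 66 mm and height 81 mm. The lower flange rests on z = 0 and the three cylinders share a vertical axis.


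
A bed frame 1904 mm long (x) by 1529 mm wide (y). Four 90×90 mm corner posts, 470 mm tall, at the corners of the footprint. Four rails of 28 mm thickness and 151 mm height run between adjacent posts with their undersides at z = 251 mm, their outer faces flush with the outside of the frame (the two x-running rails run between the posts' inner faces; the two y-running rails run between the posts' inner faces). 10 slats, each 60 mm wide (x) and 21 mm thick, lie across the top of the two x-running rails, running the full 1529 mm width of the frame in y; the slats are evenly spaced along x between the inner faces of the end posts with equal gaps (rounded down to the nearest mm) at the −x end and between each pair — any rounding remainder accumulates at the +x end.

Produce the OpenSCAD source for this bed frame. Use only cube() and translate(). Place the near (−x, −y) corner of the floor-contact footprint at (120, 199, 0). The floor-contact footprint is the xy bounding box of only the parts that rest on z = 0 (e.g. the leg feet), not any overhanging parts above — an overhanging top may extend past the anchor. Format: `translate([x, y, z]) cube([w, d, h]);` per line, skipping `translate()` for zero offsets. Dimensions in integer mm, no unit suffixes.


// slat z = rail_z + rail_h = 251 + 151 = 402
// slat gap = ⌊(1724 − 10·60) / 11⌋ = 102
translate([120, 199, 0]) cube([90, 90, 470]);
translate([120, 1638, 0]) cube([90, 90, 470]);
translate([1934, 199, 0]) cube([90, 90, 470]);
translate([1934, 1638, 0]) cube([90, 90, 470]);
translate([210, 199, 251]) cube([1724, 28, 151]);
translate([210, 1700, 251]) cube([1724, 28, 151]);
translate([120, 289, 251]) cube([28, 1349, 151]);
translate([1996, 289, 251]) cube([28, 1349, 151]);
translate([312, 199, 402]) cube([60, 1529, 21]);
translate([474, 199, 402]) cube([60, 1529, 21]);
translate([636, 199, 402]) cube([60, 1529, 21]);
translate([798, 199, 402]) cube([60, 1529, 21]);
translate([960, 199, 402]) cube([60, 1529, 21]);
translate([1122, 199, 402]) cube([60, 1529, 21]);
translate([1284, 199, 402]) cube([60, 1529, 21]);
translate([1446, 199, 402]) cube([60, 1529, 21]);
translate([1608, 199, 402]) cube([60, 1529, 21]);
translate([1770, 199, 402]) cube([60, 1529, 21]);


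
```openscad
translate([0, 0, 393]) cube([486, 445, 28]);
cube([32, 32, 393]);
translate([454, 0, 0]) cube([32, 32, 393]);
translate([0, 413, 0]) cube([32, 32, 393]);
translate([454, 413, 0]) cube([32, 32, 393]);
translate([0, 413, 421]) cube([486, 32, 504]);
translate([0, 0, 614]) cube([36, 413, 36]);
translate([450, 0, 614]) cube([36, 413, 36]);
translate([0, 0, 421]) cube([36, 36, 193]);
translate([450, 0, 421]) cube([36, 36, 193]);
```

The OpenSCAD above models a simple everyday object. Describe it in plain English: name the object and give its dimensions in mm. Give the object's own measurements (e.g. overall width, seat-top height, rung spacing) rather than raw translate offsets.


A chair. The seat is a 486×445×28 mm slab with its top at z = 421 mm, on four 32×32 mm corner legs (flush with the seat edges, standing on z = 0). A flat backrest 32 mm thick, 504 mm tall, spans the full seat width and rises from the seat top along its +y edge, rear face flush with the rear of the seat. Two armrests of 36×36 mm section run along each side from the seat's front edge to the front of the backrest, top faces 229 mm above the seat top and outer faces flush with the seat's x-edges; a 36×36 mm post under the front of each armrest stands on the seat at the front corner.


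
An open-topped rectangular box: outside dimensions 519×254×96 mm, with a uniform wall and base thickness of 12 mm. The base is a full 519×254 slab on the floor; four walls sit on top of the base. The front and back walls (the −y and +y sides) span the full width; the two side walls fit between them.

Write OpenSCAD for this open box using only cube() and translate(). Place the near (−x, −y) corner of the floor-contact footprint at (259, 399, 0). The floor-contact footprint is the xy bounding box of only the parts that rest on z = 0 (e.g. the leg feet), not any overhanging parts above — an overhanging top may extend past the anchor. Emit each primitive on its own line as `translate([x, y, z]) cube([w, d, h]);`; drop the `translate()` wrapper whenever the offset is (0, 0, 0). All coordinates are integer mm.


translate([259, 399, 0]) cube([519, 254, 12]);
translate([259, 399, 12]) cube([519, 12, 84]);
translate([259, 641, 12]) cube([519, 12, 84]);
translate([259, 411, 12]) cube([12, 230, 84]);
translate([766, 411, 12]) cube([12, 230, 84]);


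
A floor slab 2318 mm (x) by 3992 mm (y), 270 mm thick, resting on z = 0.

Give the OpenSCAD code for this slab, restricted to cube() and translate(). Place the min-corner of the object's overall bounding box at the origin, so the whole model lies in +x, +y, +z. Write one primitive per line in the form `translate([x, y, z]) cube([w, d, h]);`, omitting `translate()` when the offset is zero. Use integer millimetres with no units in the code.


cube([2318, 3992, 270]);


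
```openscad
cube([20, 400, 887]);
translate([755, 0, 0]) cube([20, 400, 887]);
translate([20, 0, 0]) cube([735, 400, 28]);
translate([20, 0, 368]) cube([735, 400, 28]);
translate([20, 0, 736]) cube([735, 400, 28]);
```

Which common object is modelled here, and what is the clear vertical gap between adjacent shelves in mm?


A bookshelf. The clear shelf gap is 340 mm.

Two tall side panels with 3 horizontal boards between them — a bookshelf. The first two shelf undersides are at z = 0 and z = 368; with shelf thickness 28, the clear gap is 368 − 0 − 28 = 340 mm.


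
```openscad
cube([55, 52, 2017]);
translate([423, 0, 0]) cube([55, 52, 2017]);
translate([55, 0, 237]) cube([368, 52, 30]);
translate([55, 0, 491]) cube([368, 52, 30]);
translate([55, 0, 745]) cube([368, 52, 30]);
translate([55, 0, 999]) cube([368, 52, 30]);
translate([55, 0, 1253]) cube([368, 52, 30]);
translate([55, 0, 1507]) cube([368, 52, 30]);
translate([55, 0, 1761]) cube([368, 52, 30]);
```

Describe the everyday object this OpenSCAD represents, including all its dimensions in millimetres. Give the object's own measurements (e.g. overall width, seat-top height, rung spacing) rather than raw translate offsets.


A straight ladder. Two 55×52 mm vertical rails, 2017 mm tall, stand 478 mm apart (outside-to-outside) with their front faces coplanar on the −y side. 7 rungs, each 52 mm deep and 30 mm tall, span between the inner faces of the rails, front faces flush with the rails. The lowest rung's underside is at z = 237 mm and rungs are spaced 254 mm apart (underside to underside).


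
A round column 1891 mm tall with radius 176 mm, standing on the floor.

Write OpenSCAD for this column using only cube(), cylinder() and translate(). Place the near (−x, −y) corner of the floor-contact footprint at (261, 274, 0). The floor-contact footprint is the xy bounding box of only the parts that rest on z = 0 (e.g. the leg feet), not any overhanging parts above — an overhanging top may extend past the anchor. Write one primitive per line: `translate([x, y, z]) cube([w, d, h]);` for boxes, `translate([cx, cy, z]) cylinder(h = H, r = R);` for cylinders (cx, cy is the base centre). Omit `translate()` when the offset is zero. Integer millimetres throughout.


translate([437, 450, 0]) cylinder(h = 1891, r = 176);


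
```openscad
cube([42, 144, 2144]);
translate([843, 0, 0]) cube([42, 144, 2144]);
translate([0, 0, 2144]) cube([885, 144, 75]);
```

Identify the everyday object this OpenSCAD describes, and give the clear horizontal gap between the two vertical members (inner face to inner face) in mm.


A door frame. The clear opening width is 801 mm.

Two 2144 mm tall posts with a header on top — a door frame. The left jamb is 42 mm wide at x = 0; the right jamb starts at x = 843. The clear opening is 843 − 42 = 801 mm.


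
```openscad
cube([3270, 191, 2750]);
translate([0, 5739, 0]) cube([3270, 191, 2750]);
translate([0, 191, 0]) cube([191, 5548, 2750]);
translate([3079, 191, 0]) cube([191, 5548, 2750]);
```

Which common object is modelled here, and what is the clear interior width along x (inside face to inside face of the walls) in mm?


A house (or room) frame. The interior width is 2888 mm.

Four 2750 mm walls enclosing a rectangle with no floor or roof — a room or house frame. Outside width is 3270 mm and wall thickness is 191 mm, so the interior width is 3270 − 2 × 191 = 2888 mm.


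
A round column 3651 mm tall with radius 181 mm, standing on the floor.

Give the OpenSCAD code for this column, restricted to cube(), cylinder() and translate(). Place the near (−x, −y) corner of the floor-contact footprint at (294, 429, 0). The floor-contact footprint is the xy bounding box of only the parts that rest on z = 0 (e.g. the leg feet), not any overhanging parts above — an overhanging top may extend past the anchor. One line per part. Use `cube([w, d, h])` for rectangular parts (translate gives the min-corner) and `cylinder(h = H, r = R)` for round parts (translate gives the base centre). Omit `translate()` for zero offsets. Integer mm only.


translate([475, 610, 0]) cylinder(h = 3651, r = 181);


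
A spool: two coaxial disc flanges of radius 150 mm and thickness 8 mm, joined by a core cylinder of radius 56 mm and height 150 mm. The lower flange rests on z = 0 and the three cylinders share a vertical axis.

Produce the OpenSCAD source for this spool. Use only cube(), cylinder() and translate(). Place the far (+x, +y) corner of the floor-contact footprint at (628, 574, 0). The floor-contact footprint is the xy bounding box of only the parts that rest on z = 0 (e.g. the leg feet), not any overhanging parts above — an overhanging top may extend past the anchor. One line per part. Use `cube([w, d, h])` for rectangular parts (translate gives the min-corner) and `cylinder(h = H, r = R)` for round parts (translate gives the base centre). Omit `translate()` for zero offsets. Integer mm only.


translate([478, 424, 0]) cylinder(h = 8, r = 150);
translate([478, 424, 8]) cylinder(h = 150, r = 56);
translate([478, 424, 158]) cylinder(h = 8, r = 150);


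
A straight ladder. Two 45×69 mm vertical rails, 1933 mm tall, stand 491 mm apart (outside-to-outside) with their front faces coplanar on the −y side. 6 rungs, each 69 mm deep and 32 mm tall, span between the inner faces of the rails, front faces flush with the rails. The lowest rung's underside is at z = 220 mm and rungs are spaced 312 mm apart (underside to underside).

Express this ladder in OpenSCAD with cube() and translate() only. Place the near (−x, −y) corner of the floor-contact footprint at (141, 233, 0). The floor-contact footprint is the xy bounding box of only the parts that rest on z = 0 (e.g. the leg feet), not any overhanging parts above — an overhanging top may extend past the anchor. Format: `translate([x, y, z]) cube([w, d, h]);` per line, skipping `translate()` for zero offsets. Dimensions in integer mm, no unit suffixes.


translate([141, 233, 0]) cube([45, 69, 1933]);
translate([587, 233, 0]) cube([45, 69, 1933]);
translate([186, 233, 220]) cube([401, 69, 32]);
translate([186, 233, 532]) cube([401, 69, 32]);
translate([186, 233, 844]) cube([401, 69, 32]);
translate([186, 233, 1156]) cube([401, 69, 32]);
translate([186, 233, 1468]) cube([401, 69, 32]);
translate([186, 233, 1780]) cube([401, 69, 32]);


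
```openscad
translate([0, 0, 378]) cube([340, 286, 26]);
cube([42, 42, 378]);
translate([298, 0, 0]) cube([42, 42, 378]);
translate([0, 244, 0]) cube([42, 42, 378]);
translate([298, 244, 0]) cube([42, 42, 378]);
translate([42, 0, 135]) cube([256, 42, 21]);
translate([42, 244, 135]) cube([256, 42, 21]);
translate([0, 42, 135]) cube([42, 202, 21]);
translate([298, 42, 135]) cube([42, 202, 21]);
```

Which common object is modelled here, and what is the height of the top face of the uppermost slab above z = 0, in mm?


A stool. The seat height is 404 mm.

A 340×286×26 slab at z = 378 on four corner posts — a stool. The seat top is 378 + 26 = 404 mm.


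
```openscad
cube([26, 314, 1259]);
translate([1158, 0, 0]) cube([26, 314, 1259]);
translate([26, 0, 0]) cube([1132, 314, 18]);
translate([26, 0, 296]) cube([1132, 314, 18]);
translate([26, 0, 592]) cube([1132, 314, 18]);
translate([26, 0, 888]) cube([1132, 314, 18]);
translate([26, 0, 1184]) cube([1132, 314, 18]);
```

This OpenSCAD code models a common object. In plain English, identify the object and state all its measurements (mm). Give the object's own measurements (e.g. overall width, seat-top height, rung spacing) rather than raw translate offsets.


An open bookshelf. Two side panels, each 26 mm thick, 314 mm deep and 1259 mm tall, stand 1184 mm apart (outside-to-outside). Between them sit 5 shelves, each 18 mm thick and 314 mm deep, spanning the full gap between the sides. The bottom shelf rests on the floor (its underside at z = 0) and the clear gap between one shelf's top and the next shelf's underside is 278 mm.


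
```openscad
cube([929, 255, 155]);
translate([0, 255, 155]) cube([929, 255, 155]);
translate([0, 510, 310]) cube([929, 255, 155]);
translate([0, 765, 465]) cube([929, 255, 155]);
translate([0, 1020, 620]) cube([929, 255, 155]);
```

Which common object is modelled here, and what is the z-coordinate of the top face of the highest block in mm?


A staircase. The total rise is 775 mm.

5 identical blocks, each offset up and back from the previous — a staircase. Each step is 155 mm tall and there are 5 of them, so the total rise is 5 × 155 = 775 mm.


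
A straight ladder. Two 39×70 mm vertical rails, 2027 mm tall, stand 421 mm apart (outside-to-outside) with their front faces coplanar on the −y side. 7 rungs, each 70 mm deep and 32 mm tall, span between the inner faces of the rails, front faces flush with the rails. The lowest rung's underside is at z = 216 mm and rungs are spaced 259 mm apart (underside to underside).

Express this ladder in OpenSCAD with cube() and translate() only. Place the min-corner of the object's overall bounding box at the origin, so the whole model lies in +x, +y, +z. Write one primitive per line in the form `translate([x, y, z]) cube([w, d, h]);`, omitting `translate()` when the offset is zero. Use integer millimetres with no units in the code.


cube([39, 70, 2027]);
translate([382, 0, 0]) cube([39, 70, 2027]);
translate([39, 0, 216]) cube([343, 70, 32]);
translate([39, 0, 475]) cube([343, 70, 32]);
translate([39, 0, 734]) cube([343, 70, 32]);
translate([39, 0, 993]) cube([343, 70, 32]);
translate([39, 0, 1252]) cube([343, 70, 32]);
translate([39, 0, 1511]) cube([343, 70, 32]);
translate([39, 0, 1770]) cube([343, 70, 32]);


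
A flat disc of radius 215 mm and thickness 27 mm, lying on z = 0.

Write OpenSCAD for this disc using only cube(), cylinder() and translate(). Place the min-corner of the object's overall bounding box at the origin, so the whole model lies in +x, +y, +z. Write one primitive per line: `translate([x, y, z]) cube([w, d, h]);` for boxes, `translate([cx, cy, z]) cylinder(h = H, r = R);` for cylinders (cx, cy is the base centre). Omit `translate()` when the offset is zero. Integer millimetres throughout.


translate([215, 215, 0]) cylinder(h = 27, r = 215);


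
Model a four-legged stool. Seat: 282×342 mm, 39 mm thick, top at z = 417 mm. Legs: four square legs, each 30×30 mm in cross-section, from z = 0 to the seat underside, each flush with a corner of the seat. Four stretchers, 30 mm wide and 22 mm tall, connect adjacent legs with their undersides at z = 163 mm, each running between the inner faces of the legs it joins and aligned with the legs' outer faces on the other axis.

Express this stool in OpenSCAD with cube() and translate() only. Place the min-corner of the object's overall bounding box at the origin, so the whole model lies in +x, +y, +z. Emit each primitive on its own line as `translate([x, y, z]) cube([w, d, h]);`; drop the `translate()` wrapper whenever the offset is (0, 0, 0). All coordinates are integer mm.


translate([0, 0, 378]) cube([282, 342, 39]);
cube([30, 30, 378]);
translate([252, 0, 0]) cube([30, 30, 378]);
translate([0, 312, 0]) cube([30, 30, 378]);
translate([252, 312, 0]) cube([30, 30, 378]);
translate([30, 0, 163]) cube([222, 30, 22]);
translate([30, 312, 163]) cube([222, 30, 22]);
translate([0, 30, 163]) cube([30, 282, 22]);
translate([252, 30, 163]) cube([30, 282, 22]);


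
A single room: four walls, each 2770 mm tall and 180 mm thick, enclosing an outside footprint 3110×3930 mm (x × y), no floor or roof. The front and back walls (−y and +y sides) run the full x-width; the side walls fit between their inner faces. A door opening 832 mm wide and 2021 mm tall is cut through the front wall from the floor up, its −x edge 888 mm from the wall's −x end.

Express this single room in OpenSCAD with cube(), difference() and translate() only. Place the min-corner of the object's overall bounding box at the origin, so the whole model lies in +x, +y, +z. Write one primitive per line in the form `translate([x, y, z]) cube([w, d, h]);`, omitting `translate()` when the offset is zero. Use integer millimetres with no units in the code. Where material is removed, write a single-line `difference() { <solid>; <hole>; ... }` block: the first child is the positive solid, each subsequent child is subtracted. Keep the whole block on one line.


difference() { cube([3110, 180, 2770]); translate([888, 0, 0]) cube([832, 180, 2021]); }
translate([0, 3750, 0]) cube([3110, 180, 2770]);
translate([0, 180, 0]) cube([180, 3570, 2770]);
translate([2930, 180, 0]) cube([180, 3570, 2770]);


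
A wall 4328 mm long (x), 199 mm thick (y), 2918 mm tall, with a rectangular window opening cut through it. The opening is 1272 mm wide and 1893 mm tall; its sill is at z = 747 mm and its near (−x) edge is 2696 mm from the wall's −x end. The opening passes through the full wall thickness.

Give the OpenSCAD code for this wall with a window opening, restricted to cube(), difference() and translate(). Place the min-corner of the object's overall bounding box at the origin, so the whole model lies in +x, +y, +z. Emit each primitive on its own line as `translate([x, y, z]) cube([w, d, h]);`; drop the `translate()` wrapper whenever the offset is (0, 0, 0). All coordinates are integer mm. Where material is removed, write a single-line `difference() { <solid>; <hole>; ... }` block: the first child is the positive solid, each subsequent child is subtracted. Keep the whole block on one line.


difference() { cube([4328, 199, 2918]); translate([2696, 0, 747]) cube([1272, 199, 1893]); }


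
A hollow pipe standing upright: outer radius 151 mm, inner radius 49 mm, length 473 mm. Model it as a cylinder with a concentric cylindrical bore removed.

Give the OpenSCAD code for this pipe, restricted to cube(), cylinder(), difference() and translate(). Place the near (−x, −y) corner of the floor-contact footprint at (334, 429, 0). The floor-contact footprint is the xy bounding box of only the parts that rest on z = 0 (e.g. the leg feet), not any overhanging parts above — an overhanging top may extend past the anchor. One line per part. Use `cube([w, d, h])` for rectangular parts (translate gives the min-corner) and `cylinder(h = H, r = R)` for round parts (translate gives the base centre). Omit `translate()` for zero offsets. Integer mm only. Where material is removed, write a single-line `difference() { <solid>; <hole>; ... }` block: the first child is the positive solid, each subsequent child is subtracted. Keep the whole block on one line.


difference() { translate([485, 580, 0]) cylinder(h = 473, r = 151); translate([485, 580, 0]) cylinder(h = 473, r = 49); }


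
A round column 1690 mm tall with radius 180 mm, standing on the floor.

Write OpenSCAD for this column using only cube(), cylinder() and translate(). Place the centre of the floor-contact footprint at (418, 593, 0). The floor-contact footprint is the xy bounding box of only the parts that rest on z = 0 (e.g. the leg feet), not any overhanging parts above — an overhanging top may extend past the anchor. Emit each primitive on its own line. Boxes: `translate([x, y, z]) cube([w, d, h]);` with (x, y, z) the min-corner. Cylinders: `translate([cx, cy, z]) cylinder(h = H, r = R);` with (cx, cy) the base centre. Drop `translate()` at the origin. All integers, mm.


translate([418, 593, 0]) cylinder(h = 1690, r = 180);


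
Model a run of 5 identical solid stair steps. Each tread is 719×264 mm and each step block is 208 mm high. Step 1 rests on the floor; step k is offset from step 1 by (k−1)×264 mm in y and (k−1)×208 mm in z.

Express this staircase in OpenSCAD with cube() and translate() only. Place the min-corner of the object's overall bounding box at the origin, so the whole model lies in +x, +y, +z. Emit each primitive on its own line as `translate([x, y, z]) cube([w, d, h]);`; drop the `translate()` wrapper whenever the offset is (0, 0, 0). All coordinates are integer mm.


cube([719, 264, 208]);
translate([0, 264, 208]) cube([719, 264, 208]);
translate([0, 528, 416]) cube([719, 264, 208]);
translate([0, 792, 624]) cube([719, 264, 208]);
translate([0, 1056, 832]) cube([719, 264, 208]);


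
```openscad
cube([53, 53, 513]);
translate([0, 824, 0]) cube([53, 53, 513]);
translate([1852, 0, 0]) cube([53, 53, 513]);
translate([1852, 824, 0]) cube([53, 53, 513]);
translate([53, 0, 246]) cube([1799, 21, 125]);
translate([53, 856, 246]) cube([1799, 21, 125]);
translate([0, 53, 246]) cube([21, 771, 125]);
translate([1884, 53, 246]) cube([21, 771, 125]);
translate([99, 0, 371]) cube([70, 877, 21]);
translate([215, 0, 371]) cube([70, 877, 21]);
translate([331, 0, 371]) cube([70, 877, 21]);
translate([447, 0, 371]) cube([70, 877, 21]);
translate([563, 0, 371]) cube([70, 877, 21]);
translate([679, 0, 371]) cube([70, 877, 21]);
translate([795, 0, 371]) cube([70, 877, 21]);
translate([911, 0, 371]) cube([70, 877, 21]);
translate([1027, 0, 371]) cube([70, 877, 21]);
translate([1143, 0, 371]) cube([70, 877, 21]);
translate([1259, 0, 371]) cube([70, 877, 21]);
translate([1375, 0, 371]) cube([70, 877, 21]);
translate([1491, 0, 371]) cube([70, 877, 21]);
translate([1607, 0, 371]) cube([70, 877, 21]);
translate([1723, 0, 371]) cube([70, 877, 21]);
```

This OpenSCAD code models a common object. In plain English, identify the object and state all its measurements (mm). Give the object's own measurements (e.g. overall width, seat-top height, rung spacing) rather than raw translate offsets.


A bed frame 1905 mm long (x) by 877 mm wide (y). Four 53×53 mm corner posts, 513 mm tall, at the corners of the footprint. Four rails of 21 mm thickness and 125 mm height run between adjacent posts with their undersides at z = 246 mm, their outer faces flush with the outside of the frame (the two x-running rails run between the posts' inner faces; the two y-running rails run between the posts' inner faces). 15 slats, each 70 mm wide (x) and 21 mm thick, lie across the top of the two x-running rails, running the full 877 mm width of the frame in y; along x they sit between the end posts with a 46 mm gap after the −x posts and between neighbouring slats, leaving 59 mm before the +x posts.


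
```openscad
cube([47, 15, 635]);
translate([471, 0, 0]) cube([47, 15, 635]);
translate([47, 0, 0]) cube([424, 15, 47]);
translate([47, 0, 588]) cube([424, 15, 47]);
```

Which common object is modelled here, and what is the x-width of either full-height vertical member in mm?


A picture frame. The border width is 47 mm.

Four thin pieces enclosing a rectangular opening — a picture frame. The two full-height stiles are 635 mm tall; the top rail sits at z = 588 and is 47 mm tall, so the border above the opening is 635 − 588 = 47 mm, matching the stile x-width.


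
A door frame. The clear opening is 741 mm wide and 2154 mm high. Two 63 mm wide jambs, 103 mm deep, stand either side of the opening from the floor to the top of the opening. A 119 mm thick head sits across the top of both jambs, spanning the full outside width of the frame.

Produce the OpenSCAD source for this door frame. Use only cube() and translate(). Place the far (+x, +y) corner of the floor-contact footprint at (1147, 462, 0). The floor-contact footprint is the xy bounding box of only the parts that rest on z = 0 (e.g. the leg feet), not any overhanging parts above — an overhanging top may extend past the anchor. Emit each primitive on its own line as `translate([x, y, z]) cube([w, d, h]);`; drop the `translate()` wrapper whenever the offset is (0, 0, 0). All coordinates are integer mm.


translate([280, 359, 0]) cube([63, 103, 2154]);
translate([1084, 359, 0]) cube([63, 103, 2154]);
translate([280, 359, 2154]) cube([867, 103, 119]);


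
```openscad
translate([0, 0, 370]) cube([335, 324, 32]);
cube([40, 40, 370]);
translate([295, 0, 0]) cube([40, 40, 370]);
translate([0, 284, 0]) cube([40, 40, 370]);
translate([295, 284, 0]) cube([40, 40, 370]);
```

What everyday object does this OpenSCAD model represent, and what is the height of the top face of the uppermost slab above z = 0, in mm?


A stool. The seat height is 402 mm.

A 335×324×32 slab at z = 370 on four corner posts — a stool. The seat top is 370 + 32 = 402 mm.


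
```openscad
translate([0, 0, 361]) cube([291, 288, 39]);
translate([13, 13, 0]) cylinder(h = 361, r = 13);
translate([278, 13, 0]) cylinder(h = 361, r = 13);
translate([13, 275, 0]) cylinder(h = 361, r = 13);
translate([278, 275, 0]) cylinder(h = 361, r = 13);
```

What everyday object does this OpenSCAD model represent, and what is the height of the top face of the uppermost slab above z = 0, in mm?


A stool. The seat height is 400 mm.

A 291×288×39 slab at z = 361 on four corner cylinders — a stool. The seat top is 361 + 39 = 400 mm.


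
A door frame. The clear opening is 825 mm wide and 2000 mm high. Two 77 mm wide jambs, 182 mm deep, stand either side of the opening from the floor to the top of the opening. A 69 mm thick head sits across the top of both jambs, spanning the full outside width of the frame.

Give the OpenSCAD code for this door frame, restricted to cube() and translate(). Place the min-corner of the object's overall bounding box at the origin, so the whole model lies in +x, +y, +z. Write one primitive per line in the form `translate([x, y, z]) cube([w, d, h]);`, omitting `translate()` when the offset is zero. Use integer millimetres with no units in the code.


cube([77, 182, 2000]);
translate([902, 0, 0]) cube([77, 182, 2000]);
translate([0, 0, 2000]) cube([979, 182, 69]);


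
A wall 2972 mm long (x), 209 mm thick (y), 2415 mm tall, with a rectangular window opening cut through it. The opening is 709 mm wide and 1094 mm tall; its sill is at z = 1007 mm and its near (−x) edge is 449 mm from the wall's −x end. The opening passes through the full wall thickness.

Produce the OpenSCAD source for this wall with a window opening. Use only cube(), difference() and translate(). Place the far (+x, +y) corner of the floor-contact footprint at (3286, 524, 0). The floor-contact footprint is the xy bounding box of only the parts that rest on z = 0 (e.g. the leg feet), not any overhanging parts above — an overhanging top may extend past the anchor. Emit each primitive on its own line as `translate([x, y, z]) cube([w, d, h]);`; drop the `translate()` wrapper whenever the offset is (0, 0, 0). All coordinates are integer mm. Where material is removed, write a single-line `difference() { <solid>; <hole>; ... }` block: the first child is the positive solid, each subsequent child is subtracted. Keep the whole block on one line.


difference() { translate([314, 315, 0]) cube([2972, 209, 2415]); translate([763, 315, 1007]) cube([709, 209, 1094]); }


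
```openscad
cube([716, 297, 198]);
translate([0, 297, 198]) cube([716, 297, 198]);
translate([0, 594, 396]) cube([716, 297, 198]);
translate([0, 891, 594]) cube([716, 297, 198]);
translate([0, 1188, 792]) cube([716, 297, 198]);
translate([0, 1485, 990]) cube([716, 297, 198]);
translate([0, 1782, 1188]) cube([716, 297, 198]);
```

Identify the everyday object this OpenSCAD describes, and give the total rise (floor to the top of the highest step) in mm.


A staircase. The total rise is 1386 mm.

7 identical blocks, each offset up and back from the previous — a staircase. Each step is 198 mm tall and there are 7 of them, so the total rise is 7 × 198 = 1386 mm.


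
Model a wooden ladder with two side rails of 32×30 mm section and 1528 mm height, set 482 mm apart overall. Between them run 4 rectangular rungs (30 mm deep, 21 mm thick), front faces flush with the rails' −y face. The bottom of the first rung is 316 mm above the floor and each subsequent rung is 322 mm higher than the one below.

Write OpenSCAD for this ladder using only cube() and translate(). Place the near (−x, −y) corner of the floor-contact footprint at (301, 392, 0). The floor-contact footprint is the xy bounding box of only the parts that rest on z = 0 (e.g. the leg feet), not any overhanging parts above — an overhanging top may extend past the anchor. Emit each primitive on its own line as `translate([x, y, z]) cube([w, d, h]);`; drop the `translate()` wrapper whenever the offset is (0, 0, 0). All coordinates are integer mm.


translate([301, 392, 0]) cube([32, 30, 1528]);
translate([751, 392, 0]) cube([32, 30, 1528]);
translate([333, 392, 316]) cube([418, 30, 21]);
translate([333, 392, 638]) cube([418, 30, 21]);
translate([333, 392, 960]) cube([418, 30, 21]);
translate([333, 392, 1282]) cube([418, 30, 21]);


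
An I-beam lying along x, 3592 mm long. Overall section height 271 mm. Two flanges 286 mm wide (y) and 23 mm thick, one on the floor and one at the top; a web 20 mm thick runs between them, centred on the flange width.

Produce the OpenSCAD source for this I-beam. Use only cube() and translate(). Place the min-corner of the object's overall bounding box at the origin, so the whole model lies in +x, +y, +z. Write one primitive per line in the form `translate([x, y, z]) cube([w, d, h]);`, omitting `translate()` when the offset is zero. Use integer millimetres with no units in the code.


cube([3592, 286, 23]);
translate([0, 133, 23]) cube([3592, 20, 225]);
translate([0, 0, 248]) cube([3592, 286, 23]);


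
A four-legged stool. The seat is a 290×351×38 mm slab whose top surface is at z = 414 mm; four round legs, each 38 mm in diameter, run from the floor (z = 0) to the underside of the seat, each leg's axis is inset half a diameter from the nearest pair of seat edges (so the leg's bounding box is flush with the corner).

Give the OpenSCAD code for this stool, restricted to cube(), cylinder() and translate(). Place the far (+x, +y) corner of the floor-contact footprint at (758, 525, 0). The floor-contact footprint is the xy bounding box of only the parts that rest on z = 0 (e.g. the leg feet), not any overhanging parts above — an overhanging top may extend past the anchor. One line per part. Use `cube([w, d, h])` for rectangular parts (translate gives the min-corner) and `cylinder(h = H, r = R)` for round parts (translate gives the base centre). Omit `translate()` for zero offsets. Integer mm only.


translate([468, 174, 376]) cube([290, 351, 38]);
translate([487, 193, 0]) cylinder(h = 376, r = 19);
translate([739, 193, 0]) cylinder(h = 376, r = 19);
translate([487, 506, 0]) cylinder(h = 376, r = 19);
translate([739, 506, 0]) cylinder(h = 376, r = 19);


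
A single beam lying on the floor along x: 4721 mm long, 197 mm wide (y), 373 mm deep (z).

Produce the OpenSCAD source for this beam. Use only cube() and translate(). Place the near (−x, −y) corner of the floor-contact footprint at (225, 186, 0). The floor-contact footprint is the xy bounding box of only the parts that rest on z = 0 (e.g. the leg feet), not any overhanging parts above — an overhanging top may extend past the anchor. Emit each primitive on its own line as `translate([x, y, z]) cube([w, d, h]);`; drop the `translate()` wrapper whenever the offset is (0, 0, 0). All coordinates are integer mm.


translate([225, 186, 0]) cube([4721, 197, 373]);


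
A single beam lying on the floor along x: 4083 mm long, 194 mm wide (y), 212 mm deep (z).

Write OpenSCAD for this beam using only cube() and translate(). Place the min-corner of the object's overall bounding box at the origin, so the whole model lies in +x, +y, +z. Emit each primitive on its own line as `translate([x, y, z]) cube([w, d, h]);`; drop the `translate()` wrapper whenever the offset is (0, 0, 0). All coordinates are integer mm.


cube([4083, 194, 212]);
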